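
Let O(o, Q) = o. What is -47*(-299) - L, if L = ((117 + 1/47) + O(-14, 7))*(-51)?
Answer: 907433/47 ≈ 19307.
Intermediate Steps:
L = -246942/47 (L = ((117 + 1/47) - 14)*(-51) = (5500/47 - 14)*(-51) = (4842/47)*(-51) = -246942/47 ≈ -5254.1)
-47*(-299) - L = -47*(-299) - 1*(-246942/47) = 14053 + 246942/47 = 907433/47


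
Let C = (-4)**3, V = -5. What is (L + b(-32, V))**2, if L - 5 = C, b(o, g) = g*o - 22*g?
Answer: 44521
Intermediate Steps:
b(o, g) = -22*g + g*o
C = -64
L = -59 (L = 5 - 64 = -59)
(L + b(-32, V))**2 = (-59 - 5*(-22 - 32))**2 = (-59 - 5*(-54))**2 = (-59 + 270)**2 = 211**2 = 44521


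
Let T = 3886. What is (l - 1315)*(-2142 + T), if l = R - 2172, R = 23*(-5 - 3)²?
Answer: -3514160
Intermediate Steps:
R = 1472 (R = 23*(-8)² = 23*64 = 1472)
l = -700 (l = 1472 - 2172 = -700)
(l - 1315)*(-2142 + T) = (-700 - 1315)*(-2142 + 3886) = -2015*1744 = -3514160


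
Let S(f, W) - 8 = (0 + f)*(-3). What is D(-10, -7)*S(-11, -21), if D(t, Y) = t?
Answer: -410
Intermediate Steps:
S(f, W) = 8 - 3*f (S(f, W) = 8 + (0 + f)*(-3) = 8 + f*(-3) = 8 - 3*f)
D(-10, -7)*S(-11, -21) = -10*(8 - 3*(-11)) = -10*(8 + 33) = -10*41 = -410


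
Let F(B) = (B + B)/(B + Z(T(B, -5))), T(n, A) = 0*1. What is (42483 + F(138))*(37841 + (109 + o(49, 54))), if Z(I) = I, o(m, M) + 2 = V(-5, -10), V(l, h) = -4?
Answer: 1612050840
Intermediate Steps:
T(n, A) = 0
o(m, M) = -6 (o(m, M) = -2 - 4 = -6)
F(B) = 2 (F(B) = (B + B)/(B + 0) = (2*B)/B = 2)
(42483 + F(138))*(37841 + (109 + o(49, 54))) = (42483 + 2)*(37841 + (109 - 6)) = 42485*(37841 + 103) = 42485*37944 = 1612050840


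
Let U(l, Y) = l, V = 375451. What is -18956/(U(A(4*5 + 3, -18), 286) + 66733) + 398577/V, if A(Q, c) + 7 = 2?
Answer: 4869799225/6263273582 ≈ 0.77752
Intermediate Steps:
A(Q, c) = -5 (A(Q, c) = -7 + 2 = -5)
-18956/(U(A(4*5 + 3, -18), 286) + 66733) + 398577/V = -18956/(-5 + 66733) + 398577/375451 = -18956/66728 + 398577*(1/375451) = -18956*1/66728 + 398577/375451 = -4739/16682 + 398577/375451 = 4869799225/6263273582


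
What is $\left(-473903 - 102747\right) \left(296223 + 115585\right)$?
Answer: $-237469083200$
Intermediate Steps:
$\left(-473903 - 102747\right) \left(296223 + 115585\right) = \left(-576650\right) 411808 = -237469083200$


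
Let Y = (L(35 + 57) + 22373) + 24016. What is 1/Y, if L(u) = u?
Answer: 1/46481 ≈ 2.1514e-5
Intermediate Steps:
Y = 46481 (Y = ((35 + 57) + 22373) + 24016 = (92 + 22373) + 24016 = 22465 + 24016 = 46481)
1/Y = 1/46481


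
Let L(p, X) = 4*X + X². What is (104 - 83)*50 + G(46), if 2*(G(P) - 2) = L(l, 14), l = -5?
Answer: 1178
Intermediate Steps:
L(p, X) = X² + 4*X
G(P) = 128 (G(P) = 2 + (14*(4 + 14))/2 = 2 + (14*18)/2 = 2 + (½)*252 = 2 + 126 = 128)
(104 - 83)*50 + G(46) = (104 - 83)*50 + 128 = 21*50 + 128 = 1050 + 128 = 1178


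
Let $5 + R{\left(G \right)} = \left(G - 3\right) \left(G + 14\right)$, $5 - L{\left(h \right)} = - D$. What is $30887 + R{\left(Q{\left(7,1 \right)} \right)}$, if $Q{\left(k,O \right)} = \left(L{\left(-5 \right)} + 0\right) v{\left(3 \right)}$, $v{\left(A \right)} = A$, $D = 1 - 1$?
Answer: $31230$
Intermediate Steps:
$D = 0$ ($D = 1 - 1 = 0$)
$L{\left(h \right)} = 5$ ($L{\left(h \right)} = 5 - \left(-1\right) 0 = 5 - 0 = 5 + 0 = 5$)
$Q{\left(k,O \right)} = 15$ ($Q{\left(k,O \right)} = \left(5 + 0\right) 3 = 5 \cdot 3 = 15$)
$R{\left(G \right)} = -5 + \left(-3 + G\right) \left(14 + G\right)$ ($R{\left(G \right)} = -5 + \left(G - 3\right) \left(G + 14\right) = -5 + \left(-3 + G\right) \left(14 + G\right)$)
$30887 + R{\left(Q{\left(7,1 \right)} \right)} = 30887 + \left(-47 + 15^{2} + 11 \cdot 15\right) = 30887 + \left(-47 + 225 + 165\right) = 30887 + 343 = 31230$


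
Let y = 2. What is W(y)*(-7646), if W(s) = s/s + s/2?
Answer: -15292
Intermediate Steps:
W(s) = 1 + s/2 (W(s) = 1 + s*(1/2) = 1 + s/2)
W(y)*(-7646) = (1 + (1/2)*2)*(-7646) = (1 + 1)*(-7646) = 2*(-7646) = -15292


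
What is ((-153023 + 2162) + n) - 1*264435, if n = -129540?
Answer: -544836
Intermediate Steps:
((-153023 + 2162) + n) - 1*264435 = ((-153023 + 2162) - 129540) - 1*264435 = (-150861 - 129540) - 264435 = -280401 - 264435 = -544836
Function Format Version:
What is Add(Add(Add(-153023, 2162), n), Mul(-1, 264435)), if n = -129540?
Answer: -544836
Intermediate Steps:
Add(Add(Add(-153023, 2162), n), Mul(-1, 264435)) = Add(Add(Add(-153023, 2162), -129540), Mul(-1, 264435)) = Add(Add(-150861, -129540), -264435) = Add(-280401, -264435) = -544836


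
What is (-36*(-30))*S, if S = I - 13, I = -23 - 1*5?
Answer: -44280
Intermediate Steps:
I = -28 (I = -23 - 5 = -28)
S = -41 (S = -28 - 13 = -41)
(-36*(-30))*S = -36*(-30)*(-41) = 1080*(-41) = -44280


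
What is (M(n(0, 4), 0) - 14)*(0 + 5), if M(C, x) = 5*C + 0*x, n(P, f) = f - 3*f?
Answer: -270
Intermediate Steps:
n(P, f) = -2*f
M(C, x) = 5*C (M(C, x) = 5*C + 0 = 5*C)
(M(n(0, 4), 0) - 14)*(0 + 5) = (5*(-2*4) - 14)*(0 + 5) = (5*(-8) - 14)*5 = (-40 - 14)*5 = -54*5 = -270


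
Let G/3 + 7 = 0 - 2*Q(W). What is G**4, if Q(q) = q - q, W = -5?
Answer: 194481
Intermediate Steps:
Q(q) = 0
G = -21 (G = -21 + 3*(0 - 2*0) = -21 + 3*(0 + 0) = -21 + 3*0 = -21 + 0 = -21)
G**4 = (-21)**4 = 194481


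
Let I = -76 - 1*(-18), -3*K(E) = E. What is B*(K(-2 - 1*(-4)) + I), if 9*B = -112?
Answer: 19712/27 ≈ 730.07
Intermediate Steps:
B = -112/9 (B = (1/9)*(-112) = -112/9 ≈ -12.444)
K(E) = -E/3
I = -58 (I = -76 + 18 = -58)
B*(K(-2 - 1*(-4)) + I) = -112*(-(-2 - 1*(-4))/3 - 58)/9 = -112*(-(-2 + 4)/3 - 58)/9 = -112*(-1/3*2 - 58)/9 = -112*(-2/3 - 58)/9 = -112/9*(-176/3) = 19712/27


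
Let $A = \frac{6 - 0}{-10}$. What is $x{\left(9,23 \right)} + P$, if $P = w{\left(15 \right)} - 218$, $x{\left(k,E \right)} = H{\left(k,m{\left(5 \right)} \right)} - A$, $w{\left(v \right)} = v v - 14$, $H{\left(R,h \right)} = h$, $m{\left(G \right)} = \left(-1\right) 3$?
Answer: $- \frac{47}{5} \approx -9.4$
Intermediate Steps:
$m{\left(G \right)} = -3$
$A = - \frac{3}{5}$ ($A = \left(6 + 0\right) \left(- \frac{1}{10}\right) = 6 \left(- \frac{1}{10}\right) = - \frac{3}{5} \approx -0.6$)
$w{\left(v \right)} = -14 + v^{2}$ ($w{\left(v \right)} = v^{2} - 14 = -14 + v^{2}$)
$x{\left(k,E \right)} = - \frac{12}{5}$ ($x{\left(k,E \right)} = -3 - - \frac{3}{5} = -3 + \frac{3}{5} = - \frac{12}{5}$)
$P = -7$ ($P = \left(-14 + 15^{2}\right) - 218 = \left(-14 + 225\right) - 218 = 211 - 218 = -7$)
$x{\left(9,23 \right)} + P = - \frac{12}{5} - 7 = - \frac{47}{5}$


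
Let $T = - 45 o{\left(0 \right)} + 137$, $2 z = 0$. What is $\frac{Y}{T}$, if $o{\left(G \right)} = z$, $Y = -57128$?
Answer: $- \frac{57128}{137} \approx -416.99$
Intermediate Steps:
$z = 0$ ($z = \frac{1}{2} \cdot 0 = 0$)
$o{\left(G \right)} = 0$
$T = 137$ ($T = \left(-45\right) 0 + 137 = 0 + 137 = 137$)
$\frac{Y}{T} = - \frac{57128}{137}$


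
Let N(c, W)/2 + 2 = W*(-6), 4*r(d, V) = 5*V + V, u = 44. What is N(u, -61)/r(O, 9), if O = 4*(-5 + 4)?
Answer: 1456/27 ≈ 53.926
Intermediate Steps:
O = -4 (O = 4*(-1) = -4)
r(d, V) = 3*V/2 (r(d, V) = (5*V + V)/4 = (6*V)/4 = 3*V/2)
N(c, W) = -4 - 12*W (N(c, W) = -4 + 2*(W*(-6)) = -4 + 2*(-6*W) = -4 - 12*W)
N(u, -61)/r(O, 9) = (-4 - 12*(-61))/(((3/2)*9)) = (-4 + 732)/(27/2) = 728*(2/27) = 1456/27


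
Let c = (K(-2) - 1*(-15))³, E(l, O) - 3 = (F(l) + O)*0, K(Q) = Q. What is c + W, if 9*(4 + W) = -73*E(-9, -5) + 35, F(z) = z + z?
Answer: 19553/9 ≈ 2172.6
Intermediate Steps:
F(z) = 2*z
E(l, O) = 3 (E(l, O) = 3 + (2*l + O)*0 = 3 + (O + 2*l)*0 = 3 + 0 = 3)
W = -220/9 (W = -4 + (-73*3 + 35)/9 = -4 + (-219 + 35)/9 = -4 + (⅑)*(-184) = -4 - 184/9 = -220/9 ≈ -24.444)
c = 2197 (c = (-2 - 1*(-15))³ = (-2 + 15)³ = 13³ = 2197)
c + W = 2197 - 220/9 = 19553/9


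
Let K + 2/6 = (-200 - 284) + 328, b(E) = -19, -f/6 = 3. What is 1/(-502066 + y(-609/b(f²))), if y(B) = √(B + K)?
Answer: -14308881/7184002651688 - I*√100947/7184002651688 ≈ -1.9918e-6 - 4.4226e-11*I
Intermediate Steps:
f = -18 (f = -6*3 = -18)
K = -469/3 (K = -⅓ + ((-200 - 284) + 328) = -⅓ + (-484 + 328) = -⅓ - 156 = -469/3 ≈ -156.33)
y(B) = √(-469/3 + B) (y(B) = √(B - 469/3) = √(-469/3 + B))
1/(-502066 + y(-609/b(f²))) = 1/(-502066 + √(-1407 + 9*(-609/(-19)))/3) = 1/(-502066 + √(-1407 + 9*(-609*(-1/19)))/3) = 1/(-502066 + √(-1407 + 9*(609/19))/3) = 1/(-502066 + √(-1407 + 5481/19)/3) = 1/(-502066 + √(-21252/19)/3) = 1/(-502066 + (2*I*√100947/19)/3) = 1/(-502066 + 2*I*√100947/57)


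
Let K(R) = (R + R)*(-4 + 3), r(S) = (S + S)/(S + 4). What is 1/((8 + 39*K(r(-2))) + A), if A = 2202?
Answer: 1/2366 ≈ 0.00042265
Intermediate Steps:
r(S) = 2*S/(4 + S) (r(S) = (2*S)/(4 + S) = 2*S/(4 + S))
K(R) = -2*R (K(R) = (2*R)*(-1) = -2*R)
1/((8 + 39*K(r(-2))) + A) = 1/((8 + 39*(-4*(-2)/(4 - 2))) + 2202) = 1/((8 + 39*(-4*(-2)/2)) + 2202) = 1/((8 + 39*(-2*(-2))) + 2202) = 1/((8 + 39*4) + 2202) = 1/((8 + 156) + 2202) = 1/(164 + 2202) = 1/2366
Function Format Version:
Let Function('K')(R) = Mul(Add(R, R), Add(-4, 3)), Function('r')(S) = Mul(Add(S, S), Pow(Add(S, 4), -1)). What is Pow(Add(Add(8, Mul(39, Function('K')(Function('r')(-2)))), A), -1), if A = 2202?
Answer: Rational(1, 2366) ≈ 0.00042265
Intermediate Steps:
Function('r')(S) = Mul(2, S, Pow(Add(4, S), -1)) (Function('r')(S) = Mul(Mul(2, S), Pow(Add(4, S), -1)) = Mul(2, S, Pow(Add(4, S), -1)))
Function('K')(R) = Mul(-2, R) (Function('K')(R) = Mul(Mul(2, R), -1) = Mul(-2, R))
Pow(Add(Add(8, Mul(39, Function('K')(Function('r')(-2)))), A), -1) = Pow(Add(Add(8, Mul(39, Mul(-2, Mul(2, -2, Pow(Add(4, -2), -1))))), 2202), -1) = Pow(Add(Add(8, Mul(39, Mul(-2, Mul(2, -2, Pow(2, -1))))), 2202), -1) = Pow(Add(Add(8, Mul(39, Mul(-2, Mul(2, -2, Rational(1, 2))))), 2202), -1) = Pow(Add(Add(8, Mul(39, Mul(-2, -2))), 2202), -1) = Pow(Add(Add(8, Mul(39, 4)), 2202), -1) = Pow(Add(Add(8, 156), 2202), -1) = Pow(Add(164, 2202), -1) = Pow(2366, -1) = Rational(1, 2366)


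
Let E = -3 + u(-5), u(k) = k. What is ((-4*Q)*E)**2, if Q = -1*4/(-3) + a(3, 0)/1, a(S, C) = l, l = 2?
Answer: 102400/9 ≈ 11378.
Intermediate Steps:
a(S, C) = 2
Q = 10/3 (Q = -1*4/(-3) + 2/1 = -4*(-1/3) + 2*1 = 4/3 + 2 = 10/3 ≈ 3.3333)
E = -8 (E = -3 - 5 = -8)
((-4*Q)*E)**2 = (-4*10/3*(-8))**2 = (-40/3*(-8))**2 = (320/3)**2 = 102400/9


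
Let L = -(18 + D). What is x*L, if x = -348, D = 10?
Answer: 9744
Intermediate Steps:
L = -28 (L = -(18 + 10) = -1*28 = -28)
x*L = -348*(-28) = 9744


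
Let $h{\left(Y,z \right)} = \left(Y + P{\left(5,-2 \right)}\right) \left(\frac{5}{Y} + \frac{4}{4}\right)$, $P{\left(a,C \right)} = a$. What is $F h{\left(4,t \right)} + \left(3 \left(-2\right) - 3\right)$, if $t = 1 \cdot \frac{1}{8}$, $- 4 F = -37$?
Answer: $\frac{2853}{16} \approx 178.31$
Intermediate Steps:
$F = \frac{37}{4}$ ($F = \left(- \frac{1}{4}\right) \left(-37\right) = \frac{37}{4} \approx 9.25$)
$t = \frac{1}{8}$ ($t = 1 \cdot \frac{1}{8} = \frac{1}{8} \approx 0.125$)
$h{\left(Y,z \right)} = \left(1 + \frac{5}{Y}\right) \left(5 + Y\right)$ ($h{\left(Y,z \right)} = \left(Y + 5\right) \left(\frac{5}{Y} + \frac{4}{4}\right) = \left(5 + Y\right) \left(\frac{5}{Y} + 4 \cdot \frac{1}{4}\right) = \left(5 + Y\right) \left(\frac{5}{Y} + 1\right) = \left(5 + Y\right) \left(1 + \frac{5}{Y}\right) = \left(1 + \frac{5}{Y}\right) \left(5 + Y\right)$)
$F h{\left(4,t \right)} + \left(3 \left(-2\right) - 3\right) = \frac{37 \left(10 + 4 + \frac{25}{4}\right)}{4} + \left(3 \left(-2\right) - 3\right) = \frac{37 \left(10 + 4 + 25 \cdot \frac{1}{4}\right)}{4} - 9 = \frac{37 \left(10 + 4 + \frac{25}{4}\right)}{4} - 9 = \frac{37}{4} \cdot \frac{81}{4} - 9 = \frac{2997}{16} - 9 = \frac{2853}{16}$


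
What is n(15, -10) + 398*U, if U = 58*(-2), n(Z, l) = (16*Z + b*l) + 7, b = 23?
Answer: -46151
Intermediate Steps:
n(Z, l) = 7 + 16*Z + 23*l (n(Z, l) = (16*Z + 23*l) + 7 = 7 + 16*Z + 23*l)
U = -116
n(15, -10) + 398*U = (7 + 16*15 + 23*(-10)) + 398*(-116) = (7 + 240 - 230) - 46168 = 17 - 46168 = -46151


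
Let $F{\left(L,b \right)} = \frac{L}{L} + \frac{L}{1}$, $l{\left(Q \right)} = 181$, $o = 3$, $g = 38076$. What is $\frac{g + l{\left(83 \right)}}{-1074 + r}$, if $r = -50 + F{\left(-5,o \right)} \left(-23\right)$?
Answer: $- \frac{38257}{1032} \approx -37.071$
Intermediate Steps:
$F{\left(L,b \right)} = 1 + L$ ($F{\left(L,b \right)} = 1 + L 1 = 1 + L$)
$r = 42$ ($r = -50 + \left(1 - 5\right) \left(-23\right) = -50 - -92 = -50 + 92 = 42$)
$\frac{g + l{\left(83 \right)}}{-1074 + r} = \frac{38076 + 181}{-1074 + 42} = \frac{38257}{-1032} = 38257 \left(- \frac{1}{1032}\right) = - \frac{38257}{1032}$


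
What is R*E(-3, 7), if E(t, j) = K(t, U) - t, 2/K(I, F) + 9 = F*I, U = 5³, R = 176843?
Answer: 101684725/192 ≈ 5.2961e+5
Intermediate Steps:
U = 125
K(I, F) = 2/(-9 + F*I)
E(t, j) = -t + 2/(-9 + 125*t) (E(t, j) = 2/(-9 + 125*t) - t = -t + 2/(-9 + 125*t))
R*E(-3, 7) = 176843*(-1*(-3) + 2/(-9 + 125*(-3))) = 176843*(3 + 2/(-9 - 375)) = 176843*(3 + 2/(-384)) = 176843*(3 + 2*(-1/384)) = 176843*(3 - 1/192) = 176843*(575/192) = 101684725/192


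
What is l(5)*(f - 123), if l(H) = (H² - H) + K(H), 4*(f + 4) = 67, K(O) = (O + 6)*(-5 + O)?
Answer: -2205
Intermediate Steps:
K(O) = (-5 + O)*(6 + O) (K(O) = (6 + O)*(-5 + O) = (-5 + O)*(6 + O))
f = 51/4 (f = -4 + (¼)*67 = -4 + 67/4 = 51/4 ≈ 12.750)
l(H) = -30 + 2*H² (l(H) = (H² - H) + (-30 + H + H²) = -30 + 2*H²)
l(5)*(f - 123) = (-30 + 2*5²)*(51/4 - 123) = (-30 + 2*25)*(-441/4) = (-30 + 50)*(-441/4) = 20*(-441/4) = -2205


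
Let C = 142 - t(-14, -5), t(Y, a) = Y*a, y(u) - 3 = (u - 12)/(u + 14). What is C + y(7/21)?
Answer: 3190/43 ≈ 74.186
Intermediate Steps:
y(u) = 3 + (-12 + u)/(14 + u) (y(u) = 3 + (u - 12)/(u + 14) = 3 + (-12 + u)/(14 + u))
C = 72 (C = 142 - (-14)*(-5) = 142 - 1*70 = 142 - 70 = 72)
C + y(7/21) = 72 + 2*(15 + 2*(7/21))/(14 + 7/21) = 72 + 2*(15 + 2*(7*(1/21)))/(14 + 7*(1/21)) = 72 + 2*(15 + 2*(1/3))/(14 + 1/3) = 72 + 2*(15 + 2/3)/(43/3) = 72 + 2*(3/43)*(47/3) = 72 + 94/43 = 3190/43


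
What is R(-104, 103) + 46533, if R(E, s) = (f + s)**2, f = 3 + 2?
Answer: 58197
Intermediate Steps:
f = 5
R(E, s) = (5 + s)**2
R(-104, 103) + 46533 = (5 + 103)**2 + 46533 = 108**2 + 46533 = 11664 + 46533 = 58197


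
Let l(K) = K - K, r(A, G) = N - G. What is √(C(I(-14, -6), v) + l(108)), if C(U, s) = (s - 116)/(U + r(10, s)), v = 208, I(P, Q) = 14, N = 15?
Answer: 2*I*√4117/179 ≈ 0.71691*I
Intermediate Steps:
r(A, G) = 15 - G
C(U, s) = (-116 + s)/(15 + U - s) (C(U, s) = (s - 116)/(U + (15 - s)) = (-116 + s)/(15 + U - s))
l(K) = 0
√(C(I(-14, -6), v) + l(108)) = √((-116 + 208)/(15 + 14 - 1*208) + 0) = √(92/(15 + 14 - 208) + 0) = √(92/(-179) + 0) = √(-1/179*92 + 0) = √(-92/179 + 0) = √(-92/179) = 2*I*√4117/179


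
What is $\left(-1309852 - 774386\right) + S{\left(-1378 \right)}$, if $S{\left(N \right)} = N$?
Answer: $-2085616$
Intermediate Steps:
$\left(-1309852 - 774386\right) + S{\left(-1378 \right)} = \left(-1309852 - 774386\right) - 1378 = -2084238 - 1378 = -2085616$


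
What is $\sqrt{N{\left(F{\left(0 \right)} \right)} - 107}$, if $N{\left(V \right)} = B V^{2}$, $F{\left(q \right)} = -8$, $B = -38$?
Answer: $i \sqrt{2539} \approx 50.388 i$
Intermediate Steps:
$N{\left(V \right)} = - 38 V^{2}$
$\sqrt{N{\left(F{\left(0 \right)} \right)} - 107} = \sqrt{- 38 \left(-8\right)^{2} - 107} = \sqrt{\left(-38\right) 64 + \left(-1898 + 1791\right)} = \sqrt{-2432 - 107} = \sqrt{-2539} = i \sqrt{2539}$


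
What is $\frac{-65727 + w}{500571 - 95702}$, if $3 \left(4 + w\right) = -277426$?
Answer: $- \frac{474619}{1214607} \approx -0.39076$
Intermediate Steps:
$w = - \frac{277438}{3}$ ($w = -4 + \frac{1}{3} \left(-277426\right) = -4 - \frac{277426}{3} = - \frac{277438}{3} \approx -92479.0$)
$\frac{-65727 + w}{500571 - 95702} = \frac{-65727 - \frac{277438}{3}}{500571 - 95702} = - \frac{474619}{3 \cdot 404869} = \left(- \frac{474619}{3}\right) \frac{1}{404869} = - \frac{474619}{1214607}$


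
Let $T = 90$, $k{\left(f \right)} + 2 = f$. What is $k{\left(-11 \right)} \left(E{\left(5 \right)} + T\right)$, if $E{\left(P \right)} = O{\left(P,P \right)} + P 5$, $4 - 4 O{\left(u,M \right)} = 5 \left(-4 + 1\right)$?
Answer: $- \frac{6227}{4} \approx -1556.8$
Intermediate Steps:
$O{\left(u,M \right)} = \frac{19}{4}$ ($O{\left(u,M \right)} = 1 - \frac{5 \left(-4 + 1\right)}{4} = 1 - \frac{5 \left(-3\right)}{4} = 1 - - \frac{15}{4} = 1 + \frac{15}{4} = \frac{19}{4}$)
$k{\left(f \right)} = -2 + f$
$E{\left(P \right)} = \frac{19}{4} + 5 P$ ($E{\left(P \right)} = \frac{19}{4} + P 5 = \frac{19}{4} + 5 P$)
$k{\left(-11 \right)} \left(E{\left(5 \right)} + T\right) = \left(-2 - 11\right) \left(\left(\frac{19}{4} + 5 \cdot 5\right) + 90\right) = - 13 \left(\left(\frac{19}{4} + 25\right) + 90\right) = - 13 \left(\frac{119}{4} + 90\right) = \left(-13\right) \frac{479}{4} = - \frac{6227}{4}$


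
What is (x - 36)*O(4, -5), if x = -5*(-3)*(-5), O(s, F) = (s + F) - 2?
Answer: 333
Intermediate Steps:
O(s, F) = -2 + F + s (O(s, F) = (F + s) - 2 = -2 + F + s)
x = -75 (x = 15*(-5) = -75)
(x - 36)*O(4, -5) = (-75 - 36)*(-2 - 5 + 4) = -111*(-3) = 333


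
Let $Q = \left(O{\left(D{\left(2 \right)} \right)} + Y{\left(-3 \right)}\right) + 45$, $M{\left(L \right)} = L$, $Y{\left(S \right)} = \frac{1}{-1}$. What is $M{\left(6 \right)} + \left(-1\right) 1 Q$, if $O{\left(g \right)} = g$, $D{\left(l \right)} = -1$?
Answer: $-37$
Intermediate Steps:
$Y{\left(S \right)} = -1$
$Q = 43$ ($Q = \left(-1 - 1\right) + 45 = -2 + 45 = 43$)
$M{\left(6 \right)} + \left(-1\right) 1 Q = 6 + \left(-1\right) 1 \cdot 43 = 6 - 43 = -37$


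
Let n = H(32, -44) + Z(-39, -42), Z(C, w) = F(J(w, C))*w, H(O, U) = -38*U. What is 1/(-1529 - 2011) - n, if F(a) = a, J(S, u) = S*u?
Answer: 237618959/3540 ≈ 67124.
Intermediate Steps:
Z(C, w) = C*w**2 (Z(C, w) = (w*C)*w = (C*w)*w = C*w**2)
n = -67124 (n = -38*(-44) - 39*(-42)**2 = 1672 - 39*1764 = 1672 - 68796 = -67124)
1/(-1529 - 2011) - n = 1/(-1529 - 2011) - 1*(-67124) = 1/(-3540) + 67124 = -1/3540 + 67124 = 237618959/3540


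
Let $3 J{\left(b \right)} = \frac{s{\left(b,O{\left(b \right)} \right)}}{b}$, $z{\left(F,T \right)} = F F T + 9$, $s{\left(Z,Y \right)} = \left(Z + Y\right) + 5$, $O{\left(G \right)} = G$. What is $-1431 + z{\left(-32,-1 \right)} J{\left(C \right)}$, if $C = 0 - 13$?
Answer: $- \frac{25708}{13} \approx -1977.5$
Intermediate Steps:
$C = -13$
$s{\left(Z,Y \right)} = 5 + Y + Z$ ($s{\left(Z,Y \right)} = \left(Y + Z\right) + 5 = 5 + Y + Z$)
$z{\left(F,T \right)} = 9 + T F^{2}$ ($z{\left(F,T \right)} = F^{2} T + 9 = T F^{2} + 9 = 9 + T F^{2}$)
$J{\left(b \right)} = \frac{5 + 2 b}{3 b}$ ($J{\left(b \right)} = \frac{\left(5 + b + b\right) \frac{1}{b}}{3} = \frac{\left(5 + 2 b\right) \frac{1}{b}}{3} = \frac{\frac{1}{b} \left(5 + 2 b\right)}{3} = \frac{5 + 2 b}{3 b}$)
$-1431 + z{\left(-32,-1 \right)} J{\left(C \right)} = -1431 + \left(9 - \left(-32\right)^{2}\right) \frac{5 + 2 \left(-13\right)}{3 \left(-13\right)} = -1431 + \left(9 - 1024\right) \frac{1}{3} \left(- \frac{1}{13}\right) \left(5 - 26\right) = -1431 + \left(9 - 1024\right) \frac{1}{3} \left(- \frac{1}{13}\right) \left(-21\right) = -1431 - \frac{7105}{13} = - \frac{25708}{13}$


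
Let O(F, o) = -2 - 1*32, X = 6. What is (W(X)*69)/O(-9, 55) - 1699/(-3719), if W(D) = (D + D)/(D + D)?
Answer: -198845/126446 ≈ -1.5726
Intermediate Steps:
O(F, o) = -34 (O(F, o) = -2 - 32 = -34)
W(D) = 1 (W(D) = (2*D)/((2*D)) = (2*D)*(1/(2*D)) = 1)
(W(X)*69)/O(-9, 55) - 1699/(-3719) = (1*69)/(-34) - 1699/(-3719) = 69*(-1/34) - 1699*(-1/3719) = -69/34 + 1699/3719 = -198845/126446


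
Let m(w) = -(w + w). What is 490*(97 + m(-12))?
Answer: 59290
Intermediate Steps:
m(w) = -2*w
490*(97 + m(-12)) = 490*(97 - 2*(-12)) = 490*(97 + 24) = 490*121 = 59290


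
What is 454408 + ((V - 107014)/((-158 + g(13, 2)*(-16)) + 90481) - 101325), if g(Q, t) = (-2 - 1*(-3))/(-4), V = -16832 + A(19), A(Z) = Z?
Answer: 31892804314/90327 ≈ 3.5308e+5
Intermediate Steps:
V = -16813 (V = -16832 + 19 = -16813)
g(Q, t) = -¼ (g(Q, t) = (-2 + 3)*(-¼) = 1*(-¼) = -¼)
454408 + ((V - 107014)/((-158 + g(13, 2)*(-16)) + 90481) - 101325) = 454408 + ((-16813 - 107014)/((-158 - ¼*(-16)) + 90481) - 101325) = 454408 + (-123827/((-158 + 4) + 90481) - 101325) = 454408 + (-123827/(-154 + 90481) - 101325) = 454408 + (-123827/90327 - 101325) = 454408 - 9152507102/90327 = 31892804314/90327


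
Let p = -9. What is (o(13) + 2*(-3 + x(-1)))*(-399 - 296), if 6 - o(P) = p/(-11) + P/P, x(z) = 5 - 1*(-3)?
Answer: -108420/11 ≈ -9856.4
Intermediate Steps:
x(z) = 8 (x(z) = 5 + 3 = 8)
o(P) = 46/11 (o(P) = 6 - (-9/(-11) + P/P) = 6 - (-9*(-1/11) + 1) = 6 - (9/11 + 1) = 6 - 1*20/11 = 6 - 20/11 = 46/11)
(o(13) + 2*(-3 + x(-1)))*(-399 - 296) = (46/11 + 2*(-3 + 8))*(-399 - 296) = (46/11 + 2*5)*(-695) = (46/11 + 10)*(-695) = (156/11)*(-695) = -108420/11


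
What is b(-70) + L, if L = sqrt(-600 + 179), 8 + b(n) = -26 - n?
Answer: 36 + I*sqrt(421) ≈ 36.0 + 20.518*I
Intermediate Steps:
b(n) = -34 - n (b(n) = -8 + (-26 - n) = -34 - n)
L = I*sqrt(421) (L = sqrt(-421) = I*sqrt(421) ≈ 20.518*I)
b(-70) + L = (-34 - 1*(-70)) + I*sqrt(421) = (-34 + 70) + I*sqrt(421) = 36 + I*sqrt(421)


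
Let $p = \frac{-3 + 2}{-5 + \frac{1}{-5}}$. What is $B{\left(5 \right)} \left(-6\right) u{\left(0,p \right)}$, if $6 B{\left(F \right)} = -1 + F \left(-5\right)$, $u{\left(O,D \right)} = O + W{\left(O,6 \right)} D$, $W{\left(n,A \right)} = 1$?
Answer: $5$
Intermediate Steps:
$p = \frac{5}{26}$ ($p = - \frac{1}{-5 - \frac{1}{5}} = - \frac{1}{- \frac{26}{5}} = \left(-1\right) \left(- \frac{5}{26}\right) = \frac{5}{26} \approx 0.19231$)
$u{\left(O,D \right)} = D + O$ ($u{\left(O,D \right)} = O + 1 D = O + D = D + O$)
$B{\left(F \right)} = - \frac{1}{6} - \frac{5 F}{6}$ ($B{\left(F \right)} = \frac{-1 + F \left(-5\right)}{6} = \frac{-1 - 5 F}{6} = - \frac{1}{6} - \frac{5 F}{6}$)
$B{\left(5 \right)} \left(-6\right) u{\left(0,p \right)} = \left(- \frac{1}{6} - \frac{25}{6}\right) \left(-6\right) \left(\frac{5}{26} + 0\right) = \left(- \frac{1}{6} - \frac{25}{6}\right) \left(-6\right) \frac{5}{26} = \left(- \frac{13}{3}\right) \left(-6\right) \frac{5}{26} = 26 \cdot \frac{5}{26} = 5$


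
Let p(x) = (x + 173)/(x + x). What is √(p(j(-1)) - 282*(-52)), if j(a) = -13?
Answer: 2*√619294/13 ≈ 121.07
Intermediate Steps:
p(x) = (173 + x)/(2*x) (p(x) = (173 + x)/((2*x)) = (173 + x)*(1/(2*x)) = (173 + x)/(2*x))
√(p(j(-1)) - 282*(-52)) = √((½)*(173 - 13)/(-13) - 282*(-52)) = √((½)*(-1/13)*160 + 14664) = √(-80/13 + 14664) = √(190552/13) = 2*√619294/13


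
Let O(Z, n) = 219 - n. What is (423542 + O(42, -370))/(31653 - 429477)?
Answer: -3821/3584 ≈ -1.0661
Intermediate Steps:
(423542 + O(42, -370))/(31653 - 429477) = (423542 + (219 - 1*(-370)))/(31653 - 429477) = (423542 + (219 + 370))/(-397824) = (423542 + 589)*(-1/397824) = 424131*(-1/397824) = -3821/3584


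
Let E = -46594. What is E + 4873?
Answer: -41721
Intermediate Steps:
E + 4873 = -46594 + 4873 = -41721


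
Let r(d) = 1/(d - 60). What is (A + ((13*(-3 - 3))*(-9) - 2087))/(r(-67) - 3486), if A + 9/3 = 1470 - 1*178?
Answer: 12192/442723 ≈ 0.027539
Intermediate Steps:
r(d) = 1/(-60 + d)
A = 1289 (A = -3 + (1470 - 1*178) = -3 + (1470 - 178) = -3 + 1292 = 1289)
(A + ((13*(-3 - 3))*(-9) - 2087))/(r(-67) - 3486) = (1289 + ((13*(-3 - 3))*(-9) - 2087))/(1/(-60 - 67) - 3486) = (1289 + ((13*(-6))*(-9) - 2087))/(1/(-127) - 3486) = (1289 + (-78*(-9) - 2087))/(-1/127 - 3486) = (1289 + (702 - 2087))/(-442723/127) = (1289 - 1385)*(-127/442723) = -96*(-127/442723) = 12192/442723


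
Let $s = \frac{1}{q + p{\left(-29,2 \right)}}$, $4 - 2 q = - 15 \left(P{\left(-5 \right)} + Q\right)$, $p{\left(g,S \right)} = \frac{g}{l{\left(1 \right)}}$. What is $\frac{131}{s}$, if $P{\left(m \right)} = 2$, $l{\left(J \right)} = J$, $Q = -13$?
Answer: $- \frac{28689}{2} \approx -14345.0$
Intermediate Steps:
$p{\left(g,S \right)} = g$ ($p{\left(g,S \right)} = \frac{g}{1} = g 1 = g$)
$q = - \frac{161}{2}$ ($q = 2 - \frac{\left(-15\right) \left(2 - 13\right)}{2} = 2 - \frac{\left(-15\right) \left(-11\right)}{2} = 2 - \frac{165}{2} = - \frac{161}{2} \approx -80.5$)
$s = - \frac{2}{219}$ ($s = \frac{1}{- \frac{161}{2} - 29} = \frac{1}{- \frac{219}{2}} = - \frac{2}{219} \approx -0.0091324$)
$\frac{131}{s} = \frac{131}{- \frac{2}{219}} = 131 \left(- \frac{219}{2}\right) = - \frac{28689}{2}$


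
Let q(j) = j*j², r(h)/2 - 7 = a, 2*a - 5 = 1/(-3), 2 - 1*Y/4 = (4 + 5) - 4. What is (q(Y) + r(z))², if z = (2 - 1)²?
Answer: 26296384/9 ≈ 2.9218e+6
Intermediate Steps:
Y = -12 (Y = 8 - 4*((4 + 5) - 4) = 8 - 4*(9 - 4) = 8 - 4*5 = 8 - 20 = -12)
z = 1 (z = 1² = 1)
a = 7/3 (a = 5/2 + (½)/(-3) = 5/2 + (½)*(-⅓) = 5/2 - ⅙ = 7/3 ≈ 2.3333)
r(h) = 56/3 (r(h) = 14 + 2*(7/3) = 14 + 14/3 = 56/3)
q(j) = j³
(q(Y) + r(z))² = ((-12)³ + 56/3)² = (-1728 + 56/3)² = (-5128/3)² = 26296384/9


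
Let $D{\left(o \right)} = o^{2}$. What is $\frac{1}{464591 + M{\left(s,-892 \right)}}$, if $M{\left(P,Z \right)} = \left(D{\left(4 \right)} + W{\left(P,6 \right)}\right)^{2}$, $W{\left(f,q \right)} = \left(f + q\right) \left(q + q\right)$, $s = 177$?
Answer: $\frac{1}{5357535} \approx 1.8665 \cdot 10^{-7}$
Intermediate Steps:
$W{\left(f,q \right)} = 2 q \left(f + q\right)$ ($W{\left(f,q \right)} = \left(f + q\right) 2 q = 2 q \left(f + q\right)$)
$M{\left(P,Z \right)} = \left(88 + 12 P\right)^{2}$ ($M{\left(P,Z \right)} = \left(4^{2} + 2 \cdot 6 \left(P + 6\right)\right)^{2} = \left(16 + 2 \cdot 6 \left(6 + P\right)\right)^{2} = \left(16 + \left(72 + 12 P\right)\right)^{2} = \left(88 + 12 P\right)^{2}$)
$\frac{1}{464591 + M{\left(s,-892 \right)}} = \frac{1}{464591 + 16 \left(22 + 3 \cdot 177\right)^{2}} = \frac{1}{464591 + 16 \left(22 + 531\right)^{2}} = \frac{1}{464591 + 16 \cdot 553^{2}} = \frac{1}{464591 + 16 \cdot 305809} = \frac{1}{464591 + 4892944} = \frac{1}{5357535}$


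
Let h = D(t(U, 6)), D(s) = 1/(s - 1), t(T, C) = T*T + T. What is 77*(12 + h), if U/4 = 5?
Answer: 387233/419 ≈ 924.18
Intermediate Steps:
U = 20 (U = 4*5 = 20)
t(T, C) = T + T² (t(T, C) = T² + T = T + T²)
D(s) = 1/(-1 + s)
h = 1/419 (h = 1/(-1 + 20*(1 + 20)) = 1/(-1 + 20*21) = 1/(-1 + 420) = 1/419 ≈ 0.0023866)
77*(12 + h) = 77*(12 + 1/419) = 77*(5029/419) = 387233/419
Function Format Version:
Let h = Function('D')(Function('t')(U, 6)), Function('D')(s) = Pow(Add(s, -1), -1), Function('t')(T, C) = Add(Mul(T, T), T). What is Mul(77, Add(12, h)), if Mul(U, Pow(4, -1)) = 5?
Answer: Rational(387233, 419) ≈ 924.18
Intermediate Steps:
U = 20 (U = Mul(4, 5) = 20)
Function('t')(T, C) = Add(T, Pow(T, 2)) (Function('t')(T, C) = Add(Pow(T, 2), T) = Add(T, Pow(T, 2)))
Function('D')(s) = Pow(Add(-1, s), -1)
h = Rational(1, 419) (h = Pow(Add(-1, Mul(20, Add(1, 20))), -1) = Pow(Add(-1, Mul(20, 21)), -1) = Pow(Add(-1, 420), -1) = Pow(419, -1) = Rational(1, 419) ≈ 0.0023866)
Mul(77, Add(12, h)) = Mul(77, Add(12, Rational(1, 419))) = Mul(77, Rational(5029, 419)) = Rational(387233, 419)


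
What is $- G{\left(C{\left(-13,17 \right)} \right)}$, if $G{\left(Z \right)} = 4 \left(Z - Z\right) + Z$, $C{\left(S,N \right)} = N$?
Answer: $-17$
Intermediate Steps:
$G{\left(Z \right)} = Z$ ($G{\left(Z \right)} = 4 \cdot 0 + Z = 0 + Z = Z$)
$- G{\left(C{\left(-13,17 \right)} \right)} = \left(-1\right) 17 = -17$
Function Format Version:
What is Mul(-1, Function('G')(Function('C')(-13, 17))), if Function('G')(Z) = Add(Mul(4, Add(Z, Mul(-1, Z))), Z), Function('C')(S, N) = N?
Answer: -17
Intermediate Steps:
Function('G')(Z) = Z (Function('G')(Z) = Add(Mul(4, 0), Z) = Add(0, Z) = Z)
Mul(-1, Function('G')(Function('C')(-13, 17))) = Mul(-1, 17) = -17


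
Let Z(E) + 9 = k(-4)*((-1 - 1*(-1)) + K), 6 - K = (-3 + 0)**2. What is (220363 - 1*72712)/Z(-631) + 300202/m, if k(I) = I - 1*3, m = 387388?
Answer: 4766819001/387388 ≈ 12305.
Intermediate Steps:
K = -3 (K = 6 - (-3 + 0)**2 = 6 - 1*(-3)**2 = 6 - 1*9 = 6 - 9 = -3)
k(I) = -3 + I (k(I) = I - 3 = -3 + I)
Z(E) = 12 (Z(E) = -9 + (-3 - 4)*((-1 - 1*(-1)) - 3) = -9 - 7*((-1 + 1) - 3) = -9 - 7*(0 - 3) = -9 - 7*(-3) = -9 + 21 = 12)
(220363 - 1*72712)/Z(-631) + 300202/m = (220363 - 1*72712)/12 + 300202/387388 = (220363 - 72712)*(1/12) + 300202*(1/387388) = 147651*(1/12) + 150101/193694 = 49217/4 + 150101/193694 = 4766819001/387388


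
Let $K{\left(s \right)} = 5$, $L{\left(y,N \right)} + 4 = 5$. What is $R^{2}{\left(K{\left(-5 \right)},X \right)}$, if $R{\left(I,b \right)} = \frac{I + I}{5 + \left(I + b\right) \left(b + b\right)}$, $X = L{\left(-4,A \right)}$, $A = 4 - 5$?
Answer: $\frac{100}{289} \approx 0.34602$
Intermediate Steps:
$A = -1$ ($A = 4 - 5 = -1$)
$L{\left(y,N \right)} = 1$ ($L{\left(y,N \right)} = -4 + 5 = 1$)
$X = 1$
$R{\left(I,b \right)} = \frac{2 I}{5 + 2 b \left(I + b\right)}$ ($R{\left(I,b \right)} = \frac{2 I}{5 + \left(I + b\right) 2 b} = \frac{2 I}{5 + 2 b \left(I + b\right)}$)
$R^{2}{\left(K{\left(-5 \right)},X \right)} = \left(2 \cdot 5 \frac{1}{5 + 2 \cdot 1^{2} + 2 \cdot 5 \cdot 1}\right)^{2} = \left(2 \cdot 5 \frac{1}{5 + 2 \cdot 1 + 10}\right)^{2} = \left(2 \cdot 5 \frac{1}{5 + 2 + 10}\right)^{2} = \left(2 \cdot 5 \cdot \frac{1}{17}\right)^{2} = \left(\frac{10}{17}\right)^{2} = \frac{100}{289}$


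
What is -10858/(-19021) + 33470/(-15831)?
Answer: -464739872/301121451 ≈ -1.5434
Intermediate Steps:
-10858/(-19021) + 33470/(-15831) = -10858*(-1/19021) + 33470*(-1/15831) = 10858/19021 - 33470/15831 = -464739872/301121451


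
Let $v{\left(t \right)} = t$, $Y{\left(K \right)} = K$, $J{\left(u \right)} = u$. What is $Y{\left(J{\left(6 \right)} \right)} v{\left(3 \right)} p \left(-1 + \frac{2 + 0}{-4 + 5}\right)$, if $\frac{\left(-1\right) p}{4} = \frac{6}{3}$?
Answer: $-144$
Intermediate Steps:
$p = -8$ ($p = - 4 \cdot \frac{6}{3} = - 4 \cdot 6 \cdot \frac{1}{3} = \left(-4\right) 2 = -8$)
$Y{\left(J{\left(6 \right)} \right)} v{\left(3 \right)} p \left(-1 + \frac{2 + 0}{-4 + 5}\right) = 6 \cdot 3 \left(- 8 \left(-1 + \frac{2 + 0}{-4 + 5}\right)\right) = 18 \left(- 8 \left(-1 + \frac{2}{1}\right)\right) = 18 \left(- 8 \left(-1 + 2 \cdot 1\right)\right) = 18 \left(- 8 \left(-1 + 2\right)\right) = 18 \left(\left(-8\right) 1\right) = 18 \left(-8\right) = -144$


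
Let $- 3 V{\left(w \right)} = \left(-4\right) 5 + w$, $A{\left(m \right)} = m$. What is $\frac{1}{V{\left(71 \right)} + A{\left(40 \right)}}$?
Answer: $\frac{1}{23} \approx 0.043478$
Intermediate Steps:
$V{\left(w \right)} = \frac{20}{3} - \frac{w}{3}$ ($V{\left(w \right)} = - \frac{\left(-4\right) 5 + w}{3} = - \frac{-20 + w}{3} = \frac{20}{3} - \frac{w}{3}$)
$\frac{1}{V{\left(71 \right)} + A{\left(40 \right)}} = \frac{1}{\left(\frac{20}{3} - \frac{71}{3}\right) + 40} = \frac{1}{-17 + 40} = \frac{1}{23}$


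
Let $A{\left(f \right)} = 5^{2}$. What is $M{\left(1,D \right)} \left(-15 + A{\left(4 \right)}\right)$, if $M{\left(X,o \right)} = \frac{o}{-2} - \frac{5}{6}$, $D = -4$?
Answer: $\frac{35}{3} \approx 11.667$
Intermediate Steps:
$M{\left(X,o \right)} = - \frac{5}{6} - \frac{o}{2}$ ($M{\left(X,o \right)} = o \left(- \frac{1}{2}\right) - \frac{5}{6} = - \frac{o}{2} - \frac{5}{6} = - \frac{5}{6} - \frac{o}{2}$)
$A{\left(f \right)} = 25$
$M{\left(1,D \right)} \left(-15 + A{\left(4 \right)}\right) = \left(- \frac{5}{6} - -2\right) \left(-15 + 25\right) = \left(- \frac{5}{6} + 2\right) 10 = \frac{7}{6} \cdot 10 = \frac{35}{3}$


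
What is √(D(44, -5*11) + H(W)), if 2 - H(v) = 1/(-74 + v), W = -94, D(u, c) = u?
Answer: √324618/84 ≈ 6.7828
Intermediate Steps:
H(v) = 2 - 1/(-74 + v)
√(D(44, -5*11) + H(W)) = √(44 + (-149 + 2*(-94))/(-74 - 94)) = √(44 + (-149 - 188)/(-168)) = √(44 - 1/168*(-337)) = √(44 + 337/168) = √(7729/168) = √324618/84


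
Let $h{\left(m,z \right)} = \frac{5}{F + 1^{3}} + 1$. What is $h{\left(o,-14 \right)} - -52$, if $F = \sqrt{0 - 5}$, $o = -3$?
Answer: $\frac{- 58 i + 53 \sqrt{5}}{\sqrt{5} - i} \approx 53.833 - 1.8634 i$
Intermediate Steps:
$F = i \sqrt{5}$ ($F = \sqrt{-5} = i \sqrt{5} \approx 2.2361 i$)
$h{\left(m,z \right)} = 1 + \frac{5}{1 + i \sqrt{5}}$ ($h{\left(m,z \right)} = \frac{5}{i \sqrt{5} + 1^{3}} + 1 = \frac{5}{i \sqrt{5} + 1} + 1 = \frac{5}{1 + i \sqrt{5}} + 1 = 1 + \frac{5}{1 + i \sqrt{5}}$)
$h{\left(o,-14 \right)} - -52 = \frac{\sqrt{5} - 6 i}{\sqrt{5} - i} - -52 = \frac{\sqrt{5} - 6 i}{\sqrt{5} - i} + 52 = 52 + \frac{\sqrt{5} - 6 i}{\sqrt{5} - i}$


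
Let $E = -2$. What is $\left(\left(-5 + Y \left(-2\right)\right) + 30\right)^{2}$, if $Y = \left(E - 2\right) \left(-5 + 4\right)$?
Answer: $289$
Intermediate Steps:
$Y = 4$ ($Y = \left(-2 - 2\right) \left(-5 + 4\right) = \left(-4\right) \left(-1\right) = 4$)
$\left(\left(-5 + Y \left(-2\right)\right) + 30\right)^{2} = \left(\left(-5 + 4 \left(-2\right)\right) + 30\right)^{2} = \left(\left(-5 - 8\right) + 30\right)^{2} = \left(-13 + 30\right)^{2} = 17^{2} = 289$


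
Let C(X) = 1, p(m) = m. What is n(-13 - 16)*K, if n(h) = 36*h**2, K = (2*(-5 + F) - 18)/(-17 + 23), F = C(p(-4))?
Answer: -131196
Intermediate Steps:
F = 1
K = -13/3 (K = (2*(-5 + 1) - 18)/(-17 + 23) = (2*(-4) - 18)/6 = (-8 - 18)*(1/6) = -26*1/6 = -13/3 ≈ -4.3333)
n(-13 - 16)*K = (36*(-13 - 16)**2)*(-13/3) = (36*(-29)**2)*(-13/3) = (36*841)*(-13/3) = 30276*(-13/3) = -131196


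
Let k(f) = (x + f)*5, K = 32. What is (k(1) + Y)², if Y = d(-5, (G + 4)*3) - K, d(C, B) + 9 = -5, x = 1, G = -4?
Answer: 1296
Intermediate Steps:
k(f) = 5 + 5*f (k(f) = (1 + f)*5 = 5 + 5*f)
d(C, B) = -14 (d(C, B) = -9 - 5 = -14)
Y = -46 (Y = -14 - 1*32 = -14 - 32 = -46)
(k(1) + Y)² = ((5 + 5*1) - 46)² = ((5 + 5) - 46)² = (10 - 46)² = (-36)² = 1296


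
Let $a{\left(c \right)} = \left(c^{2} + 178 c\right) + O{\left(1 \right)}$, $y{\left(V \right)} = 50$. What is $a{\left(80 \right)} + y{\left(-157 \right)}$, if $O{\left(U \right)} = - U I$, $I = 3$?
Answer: $20687$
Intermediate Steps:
$O{\left(U \right)} = - 3 U$ ($O{\left(U \right)} = - U 3 = - 3 U$)
$a{\left(c \right)} = -3 + c^{2} + 178 c$ ($a{\left(c \right)} = \left(c^{2} + 178 c\right) - 3 = -3 + c^{2} + 178 c$)
$a{\left(80 \right)} + y{\left(-157 \right)} = \left(-3 + 80^{2} + 178 \cdot 80\right) + 50 = \left(-3 + 6400 + 14240\right) + 50 = 20637 + 50 = 20687$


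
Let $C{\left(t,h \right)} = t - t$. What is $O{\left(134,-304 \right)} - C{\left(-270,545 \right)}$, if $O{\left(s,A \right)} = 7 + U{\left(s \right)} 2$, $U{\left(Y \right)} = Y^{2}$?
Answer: $35919$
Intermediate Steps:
$O{\left(s,A \right)} = 7 + 2 s^{2}$ ($O{\left(s,A \right)} = 7 + s^{2} \cdot 2 = 7 + 2 s^{2}$)
$C{\left(t,h \right)} = 0$
$O{\left(134,-304 \right)} - C{\left(-270,545 \right)} = \left(7 + 2 \cdot 134^{2}\right) - 0 = \left(7 + 2 \cdot 17956\right) + 0 = \left(7 + 35912\right) + 0 = 35919 + 0 = 35919$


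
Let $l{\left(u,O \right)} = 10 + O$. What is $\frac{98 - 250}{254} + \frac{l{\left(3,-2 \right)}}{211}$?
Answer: $- \frac{15020}{26797} \approx -0.56051$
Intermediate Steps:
$\frac{98 - 250}{254} + \frac{l{\left(3,-2 \right)}}{211} = \frac{98 - 250}{254} + \frac{10 - 2}{211} = \left(98 - 250\right) \frac{1}{254} + 8 \cdot \frac{1}{211} = \left(-152\right) \frac{1}{254} + \frac{8}{211} = - \frac{76}{127} + \frac{8}{211} = - \frac{15020}{26797}$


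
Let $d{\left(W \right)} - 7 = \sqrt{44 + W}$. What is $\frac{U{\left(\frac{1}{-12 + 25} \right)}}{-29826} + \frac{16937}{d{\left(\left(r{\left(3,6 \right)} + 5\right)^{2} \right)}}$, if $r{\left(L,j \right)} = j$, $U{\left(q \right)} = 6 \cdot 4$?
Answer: $- \frac{589357253}{576636} + \frac{16937 \sqrt{165}}{116} \approx 853.45$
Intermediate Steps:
$U{\left(q \right)} = 24$
$d{\left(W \right)} = 7 + \sqrt{44 + W}$
$\frac{U{\left(\frac{1}{-12 + 25} \right)}}{-29826} + \frac{16937}{d{\left(\left(r{\left(3,6 \right)} + 5\right)^{2} \right)}} = \frac{24}{-29826} + \frac{16937}{7 + \sqrt{44 + \left(6 + 5\right)^{2}}} = 24 \left(- \frac{1}{29826}\right) + \frac{16937}{7 + \sqrt{44 + 11^{2}}} = - \frac{4}{4971} + \frac{16937}{7 + \sqrt{44 + 121}} = - \frac{4}{4971} + \frac{16937}{7 + \sqrt{165}}$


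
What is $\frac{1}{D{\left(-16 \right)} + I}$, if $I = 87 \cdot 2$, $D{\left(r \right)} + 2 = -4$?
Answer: $\frac{1}{168} \approx 0.0059524$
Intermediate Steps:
$D{\left(r \right)} = -6$ ($D{\left(r \right)} = -2 - 4 = -6$)
$I = 174$
$\frac{1}{D{\left(-16 \right)} + I} = \frac{1}{-6 + 174} = \frac{1}{168}$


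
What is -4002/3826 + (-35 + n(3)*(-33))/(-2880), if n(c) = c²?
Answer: -1281941/1377360 ≈ -0.93072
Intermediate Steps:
-4002/3826 + (-35 + n(3)*(-33))/(-2880) = -4002/3826 + (-35 + 3²*(-33))/(-2880) = -4002*1/3826 + (-35 + 9*(-33))*(-1/2880) = -2001/1913 + (-35 - 297)*(-1/2880) = -2001/1913 - 332*(-1/2880) = -2001/1913 + 83/720 = -1281941/1377360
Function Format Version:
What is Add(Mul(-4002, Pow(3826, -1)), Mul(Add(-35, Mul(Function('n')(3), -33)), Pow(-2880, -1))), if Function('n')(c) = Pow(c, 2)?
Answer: Rational(-1281941, 1377360) ≈ -0.93072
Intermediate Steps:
Add(Mul(-4002, Pow(3826, -1)), Mul(Add(-35, Mul(Function('n')(3), -33)), Pow(-2880, -1))) = Add(Mul(-4002, Pow(3826, -1)), Mul(Add(-35, Mul(Pow(3, 2), -33)), Pow(-2880, -1))) = Add(Mul(-4002, Rational(1, 3826)), Mul(Add(-35, Mul(9, -33)), Rational(-1, 2880))) = Add(Rational(-2001, 1913), Mul(Add(-35, -297), Rational(-1, 2880))) = Add(Rational(-2001, 1913), Mul(-332, Rational(-1, 2880))) = Add(Rational(-2001, 1913), Rational(83, 720)) = Rational(-1281941, 1377360)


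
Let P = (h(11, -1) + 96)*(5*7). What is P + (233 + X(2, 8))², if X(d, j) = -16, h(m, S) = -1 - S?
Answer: 50449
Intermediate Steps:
P = 3360 (P = ((-1 - 1*(-1)) + 96)*(5*7) = ((-1 + 1) + 96)*35 = (0 + 96)*35 = 96*35 = 3360)
P + (233 + X(2, 8))² = 3360 + (233 - 16)² = 3360 + 217² = 3360 + 47089 = 50449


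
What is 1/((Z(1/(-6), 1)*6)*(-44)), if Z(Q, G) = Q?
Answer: 1/44 ≈ 0.022727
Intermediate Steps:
1/((Z(1/(-6), 1)*6)*(-44)) = 1/(((1/(-6))*6)*(-44)) = 1/(((1*(-1/6))*6)*(-44)) = 1/(-1/6*6*(-44)) = 1/(-1*(-44)) = 1/44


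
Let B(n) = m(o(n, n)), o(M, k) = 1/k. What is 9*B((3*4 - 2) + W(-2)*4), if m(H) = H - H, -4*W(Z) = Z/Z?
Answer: 0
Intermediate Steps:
W(Z) = -¼ (W(Z) = -Z/(4*Z) = -¼*1 = -¼)
m(H) = 0
B(n) = 0
9*B((3*4 - 2) + W(-2)*4) = 9*0 = 0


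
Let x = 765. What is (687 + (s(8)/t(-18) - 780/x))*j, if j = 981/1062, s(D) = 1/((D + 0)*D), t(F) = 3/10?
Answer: 122036945/192576 ≈ 633.71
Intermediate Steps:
t(F) = 3/10 (t(F) = 3*(⅒) = 3/10)
s(D) = D⁻² (s(D) = 1/(D*D) = D⁻²)
j = 109/118 (j = 981*(1/1062) = 109/118 ≈ 0.92373)
(687 + (s(8)/t(-18) - 780/x))*j = (687 + (1/(8²*(3/10)) - 780/765))*(109/118) = (687 + ((1/64)*(10/3) - 780*1/765))*(109/118) = (687 + (5/96 - 52/51))*(109/118) = (687 - 1579/1632)*(109/118) = (1119605/1632)*(109/118) = 122036945/192576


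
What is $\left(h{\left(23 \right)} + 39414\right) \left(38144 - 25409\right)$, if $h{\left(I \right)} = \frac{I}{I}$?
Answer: $501950025$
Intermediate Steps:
$h{\left(I \right)} = 1$
$\left(h{\left(23 \right)} + 39414\right) \left(38144 - 25409\right) = \left(1 + 39414\right) \left(38144 - 25409\right) = 39415 \cdot 12735 = 501950025$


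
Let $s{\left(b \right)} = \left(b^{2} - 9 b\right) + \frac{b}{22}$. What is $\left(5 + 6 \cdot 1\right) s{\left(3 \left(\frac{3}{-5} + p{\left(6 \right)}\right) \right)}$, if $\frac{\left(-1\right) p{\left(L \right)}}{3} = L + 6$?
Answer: $\frac{7171587}{50} \approx 1.4343 \cdot 10^{5}$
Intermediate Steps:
$p{\left(L \right)} = -18 - 3 L$ ($p{\left(L \right)} = - 3 \left(L + 6\right) = - 3 \left(6 + L\right) = -18 - 3 L$)
$s{\left(b \right)} = b^{2} - \frac{197 b}{22}$ ($s{\left(b \right)} = \left(b^{2} - 9 b\right) + b \frac{1}{22} = \left(b^{2} - 9 b\right) + \frac{b}{22} = b^{2} - \frac{197 b}{22}$)
$\left(5 + 6 \cdot 1\right) s{\left(3 \left(\frac{3}{-5} + p{\left(6 \right)}\right) \right)} = \left(5 + 6 \cdot 1\right) \frac{3 \left(\frac{3}{-5} - 36\right) \left(-197 + 22 \cdot 3 \left(\frac{3}{-5} - 36\right)\right)}{22} = \left(5 + 6\right) \frac{3 \left(3 \left(- \frac{1}{5}\right) - 36\right) \left(-197 + 22 \cdot 3 \left(3 \left(- \frac{1}{5}\right) - 36\right)\right)}{22} = 11 \frac{3 \left(- \frac{3}{5} - 36\right) \left(-197 + 22 \cdot 3 \left(- \frac{3}{5} - 36\right)\right)}{22} = 11 \frac{3 \left(- \frac{183}{5}\right) \left(-197 + 22 \cdot 3 \left(- \frac{183}{5}\right)\right)}{22} = 11 \cdot \frac{1}{22} \left(- \frac{549}{5}\right) \left(-197 + 22 \left(- \frac{549}{5}\right)\right) = 11 \cdot \frac{1}{22} \left(- \frac{549}{5}\right) \left(-197 - \frac{12078}{5}\right) = 11 \cdot \frac{1}{22} \left(- \frac{549}{5}\right) \left(- \frac{13063}{5}\right) = 11 \cdot \frac{7171587}{550} = \frac{7171587}{50}$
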